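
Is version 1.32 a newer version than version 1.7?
Yes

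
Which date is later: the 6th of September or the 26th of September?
the 26th of September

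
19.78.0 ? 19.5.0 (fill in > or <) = >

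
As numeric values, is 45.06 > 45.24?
False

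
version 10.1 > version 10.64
False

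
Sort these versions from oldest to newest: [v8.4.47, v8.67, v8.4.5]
[v8.4.5, v8.4.47, v8.67]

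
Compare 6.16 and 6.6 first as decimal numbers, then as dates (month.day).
As decimals: 6.16 < 6.6. As dates: 6/16 is later than 6/6 (day 16 > day 6).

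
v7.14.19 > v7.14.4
True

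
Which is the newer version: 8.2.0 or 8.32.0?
8.32.0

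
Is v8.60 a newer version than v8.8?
Yes. Version numbers are compared segment by segment as integers, not as decimals: minor version 60 > 8, so v8.60 > v8.8 (even though the decimal 8.60 < 8.8).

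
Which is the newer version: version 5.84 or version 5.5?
version 5.84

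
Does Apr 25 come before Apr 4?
No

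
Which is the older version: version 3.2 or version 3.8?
version 3.2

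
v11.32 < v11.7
False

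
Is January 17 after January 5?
Yes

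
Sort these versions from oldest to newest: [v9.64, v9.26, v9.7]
[v9.7, v9.26, v9.64]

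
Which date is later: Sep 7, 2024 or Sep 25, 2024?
Sep 25, 2024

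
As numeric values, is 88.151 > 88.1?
True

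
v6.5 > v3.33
True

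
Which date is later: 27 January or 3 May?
3 May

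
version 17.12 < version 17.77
True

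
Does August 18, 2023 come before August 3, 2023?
No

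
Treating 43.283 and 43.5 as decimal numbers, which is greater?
43.5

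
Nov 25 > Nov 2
True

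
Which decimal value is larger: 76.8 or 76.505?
76.8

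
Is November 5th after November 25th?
No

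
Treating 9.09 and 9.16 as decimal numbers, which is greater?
9.16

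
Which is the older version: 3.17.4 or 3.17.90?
3.17.4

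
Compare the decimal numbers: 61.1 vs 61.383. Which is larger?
61.383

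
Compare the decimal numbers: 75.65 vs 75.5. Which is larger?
75.65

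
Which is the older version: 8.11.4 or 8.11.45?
8.11.4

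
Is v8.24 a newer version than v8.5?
Yes. Version numbers are compared segment by segment as integers, not as decimals: minor version 24 > 5, so v8.24 > v8.5 (even though the decimal 8.24 < 8.5).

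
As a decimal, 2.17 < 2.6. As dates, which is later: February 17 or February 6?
February 17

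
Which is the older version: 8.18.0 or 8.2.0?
8.2.0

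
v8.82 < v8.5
False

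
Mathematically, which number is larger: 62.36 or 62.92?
62.92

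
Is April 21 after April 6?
Yes. Day 21 comes after day 6 in April — this is a date comparison, not a decimal one (the decimal 4.21 would be smaller than 4.6).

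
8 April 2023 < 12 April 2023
True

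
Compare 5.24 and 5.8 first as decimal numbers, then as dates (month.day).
As decimals: 5.24 < 5.8. As dates: 5/24 is later than 5/8 (day 24 > day 8).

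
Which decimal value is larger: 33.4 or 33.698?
33.698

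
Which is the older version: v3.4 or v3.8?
v3.4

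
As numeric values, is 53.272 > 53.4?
False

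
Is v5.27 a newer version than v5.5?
Yes. Version numbers are compared segment by segment as integers, not as decimals: minor version 27 > 5, so v5.27 > v5.5 (even though the decimal 5.27 < 5.5).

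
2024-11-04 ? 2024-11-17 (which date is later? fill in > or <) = <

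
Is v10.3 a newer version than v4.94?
Yes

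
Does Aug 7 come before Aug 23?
Yes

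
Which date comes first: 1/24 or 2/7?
1/24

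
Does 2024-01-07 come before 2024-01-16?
Yes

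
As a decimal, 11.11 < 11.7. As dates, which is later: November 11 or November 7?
November 11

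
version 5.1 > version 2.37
True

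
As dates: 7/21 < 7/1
False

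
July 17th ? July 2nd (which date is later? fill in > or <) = >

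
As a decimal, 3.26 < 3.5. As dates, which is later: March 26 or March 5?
March 26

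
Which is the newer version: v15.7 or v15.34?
v15.34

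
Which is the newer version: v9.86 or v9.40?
v9.86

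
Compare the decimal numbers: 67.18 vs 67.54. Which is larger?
67.54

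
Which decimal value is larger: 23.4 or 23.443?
23.443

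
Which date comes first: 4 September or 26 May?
26 May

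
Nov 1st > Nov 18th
False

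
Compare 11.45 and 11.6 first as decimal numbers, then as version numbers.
As decimals: 11.45 < 11.6. As versions: v11.45 > v11.6 (minor version 45 > 6).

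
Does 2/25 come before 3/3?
Yes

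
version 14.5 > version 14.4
True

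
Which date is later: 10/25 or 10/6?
10/25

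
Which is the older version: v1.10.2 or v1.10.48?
v1.10.2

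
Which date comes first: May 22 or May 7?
May 7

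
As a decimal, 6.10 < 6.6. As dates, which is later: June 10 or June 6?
June 10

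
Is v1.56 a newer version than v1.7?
Yes. Version numbers are compared segment by segment as integers, not as decimals: minor version 56 > 7, so v1.56 > v1.7 (even though the decimal 1.56 < 1.7).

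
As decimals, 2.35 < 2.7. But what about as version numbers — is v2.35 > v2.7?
True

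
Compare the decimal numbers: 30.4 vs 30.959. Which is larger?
30.959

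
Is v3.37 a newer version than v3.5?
Yes. Version numbers are compared segment by segment as integers, not as decimals: minor version 37 > 5, so v3.37 > v3.5 (even though the decimal 3.37 < 3.5).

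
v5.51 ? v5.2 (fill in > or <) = >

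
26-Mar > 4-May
False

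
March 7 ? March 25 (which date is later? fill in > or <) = <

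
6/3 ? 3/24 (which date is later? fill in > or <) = >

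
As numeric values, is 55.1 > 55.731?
False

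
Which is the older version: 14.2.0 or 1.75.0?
1.75.0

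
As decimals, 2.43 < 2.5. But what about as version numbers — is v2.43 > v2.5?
True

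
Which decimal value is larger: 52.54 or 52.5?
52.54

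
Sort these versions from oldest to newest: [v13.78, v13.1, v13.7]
[v13.1, v13.7, v13.78]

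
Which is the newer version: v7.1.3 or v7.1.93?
v7.1.93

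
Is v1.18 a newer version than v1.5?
Yes. Version numbers are compared segment by segment as integers, not as decimals: minor version 18 > 5, so v1.18 > v1.5 (even though the decimal 1.18 < 1.5).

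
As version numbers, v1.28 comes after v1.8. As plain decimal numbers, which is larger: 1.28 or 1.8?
1.8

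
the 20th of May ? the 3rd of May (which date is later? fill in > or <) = >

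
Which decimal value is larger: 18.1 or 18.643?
18.643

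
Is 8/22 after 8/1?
Yes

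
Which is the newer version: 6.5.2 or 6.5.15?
6.5.15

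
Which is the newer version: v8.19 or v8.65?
v8.65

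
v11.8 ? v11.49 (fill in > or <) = <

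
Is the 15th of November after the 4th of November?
Yes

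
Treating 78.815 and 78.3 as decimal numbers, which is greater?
78.815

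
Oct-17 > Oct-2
True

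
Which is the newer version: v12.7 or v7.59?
v12.7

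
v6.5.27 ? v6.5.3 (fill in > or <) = >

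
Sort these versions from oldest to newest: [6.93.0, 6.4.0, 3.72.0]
[3.72.0, 6.4.0, 6.93.0]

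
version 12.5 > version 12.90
False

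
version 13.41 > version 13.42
False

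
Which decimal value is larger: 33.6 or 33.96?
33.96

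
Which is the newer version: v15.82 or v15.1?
v15.82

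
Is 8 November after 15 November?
No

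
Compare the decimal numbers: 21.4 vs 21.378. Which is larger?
21.4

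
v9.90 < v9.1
False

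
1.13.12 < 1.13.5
False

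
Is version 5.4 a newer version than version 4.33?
Yes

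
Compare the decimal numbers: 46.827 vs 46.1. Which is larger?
46.827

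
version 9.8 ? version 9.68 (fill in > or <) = <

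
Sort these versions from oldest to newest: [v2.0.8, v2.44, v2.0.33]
[v2.0.8, v2.0.33, v2.44]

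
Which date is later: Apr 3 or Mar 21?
Apr 3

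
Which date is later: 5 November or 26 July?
5 November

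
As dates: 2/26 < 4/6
True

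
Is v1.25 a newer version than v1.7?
Yes. Version numbers are compared segment by segment as integers, not as decimals: minor version 25 > 7, so v1.25 > v1.7 (even though the decimal 1.25 < 1.7).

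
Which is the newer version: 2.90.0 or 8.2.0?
8.2.0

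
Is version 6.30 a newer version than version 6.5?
Yes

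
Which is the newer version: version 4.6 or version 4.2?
version 4.6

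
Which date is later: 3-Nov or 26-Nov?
26-Nov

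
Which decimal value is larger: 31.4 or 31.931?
31.931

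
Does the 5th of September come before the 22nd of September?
Yes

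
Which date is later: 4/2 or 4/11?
4/11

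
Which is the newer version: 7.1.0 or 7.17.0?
7.17.0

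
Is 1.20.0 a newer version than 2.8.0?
No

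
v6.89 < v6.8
False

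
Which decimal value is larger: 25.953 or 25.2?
25.953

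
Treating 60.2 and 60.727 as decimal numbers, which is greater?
60.727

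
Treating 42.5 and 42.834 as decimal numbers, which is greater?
42.834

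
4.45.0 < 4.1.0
False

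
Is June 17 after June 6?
Yes. Day 17 comes after day 6 in June — this is a date comparison, not a decimal one (the decimal 6.17 would be smaller than 6.6).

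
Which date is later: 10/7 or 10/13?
10/13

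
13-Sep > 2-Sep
True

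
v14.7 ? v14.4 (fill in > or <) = >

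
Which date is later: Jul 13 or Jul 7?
Jul 13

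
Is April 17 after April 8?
Yes. Day 17 comes after day 8 in April — this is a date comparison, not a decimal one (the decimal 4.17 would be smaller than 4.8).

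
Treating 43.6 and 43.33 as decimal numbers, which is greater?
43.6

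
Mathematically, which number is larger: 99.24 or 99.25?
99.25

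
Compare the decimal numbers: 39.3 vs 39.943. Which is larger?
39.943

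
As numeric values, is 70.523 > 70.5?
True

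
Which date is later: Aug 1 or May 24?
Aug 1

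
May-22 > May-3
True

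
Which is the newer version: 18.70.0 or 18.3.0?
18.70.0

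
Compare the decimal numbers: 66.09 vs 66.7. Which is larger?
66.7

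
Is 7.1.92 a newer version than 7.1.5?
Yes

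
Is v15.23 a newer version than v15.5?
Yes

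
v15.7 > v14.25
True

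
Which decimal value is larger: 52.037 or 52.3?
52.3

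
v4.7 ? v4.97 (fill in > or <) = <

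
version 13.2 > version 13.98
False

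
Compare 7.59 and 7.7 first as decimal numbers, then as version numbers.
As decimals: 7.59 < 7.7. As versions: v7.59 > v7.7 (minor version 59 > 7).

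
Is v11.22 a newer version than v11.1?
Yes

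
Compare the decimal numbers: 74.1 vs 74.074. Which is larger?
74.1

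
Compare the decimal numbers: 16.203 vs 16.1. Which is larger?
16.203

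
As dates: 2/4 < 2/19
True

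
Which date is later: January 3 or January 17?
January 17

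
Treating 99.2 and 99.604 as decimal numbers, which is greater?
99.604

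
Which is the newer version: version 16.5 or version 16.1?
version 16.5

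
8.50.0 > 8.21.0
True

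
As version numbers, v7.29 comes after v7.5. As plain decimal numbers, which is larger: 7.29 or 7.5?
7.5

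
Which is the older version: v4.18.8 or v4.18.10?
v4.18.8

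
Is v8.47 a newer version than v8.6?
Yes. Version numbers are compared segment by segment as integers, not as decimals: minor version 47 > 6, so v8.47 > v8.6 (even though the decimal 8.47 < 8.6).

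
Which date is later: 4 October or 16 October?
16 October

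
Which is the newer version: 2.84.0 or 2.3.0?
2.84.0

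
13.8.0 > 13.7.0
True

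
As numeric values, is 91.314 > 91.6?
False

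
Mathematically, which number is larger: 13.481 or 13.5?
13.5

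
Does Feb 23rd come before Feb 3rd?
No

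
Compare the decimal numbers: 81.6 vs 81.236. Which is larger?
81.6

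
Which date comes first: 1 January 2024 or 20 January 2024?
1 January 2024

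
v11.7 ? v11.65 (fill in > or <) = <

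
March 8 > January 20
True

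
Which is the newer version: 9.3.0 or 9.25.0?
9.25.0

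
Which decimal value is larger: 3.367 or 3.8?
3.8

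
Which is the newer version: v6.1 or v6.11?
v6.11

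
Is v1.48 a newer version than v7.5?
No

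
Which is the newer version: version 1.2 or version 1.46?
version 1.46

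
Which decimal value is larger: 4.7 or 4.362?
4.7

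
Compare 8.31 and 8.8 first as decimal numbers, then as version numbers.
As decimals: 8.31 < 8.8. As versions: v8.31 > v8.8 (minor version 31 > 8).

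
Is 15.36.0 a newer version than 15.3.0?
Yes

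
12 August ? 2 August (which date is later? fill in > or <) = >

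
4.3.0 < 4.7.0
True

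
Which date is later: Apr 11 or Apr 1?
Apr 11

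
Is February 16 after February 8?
Yes. Day 16 comes after day 8 in February — this is a date comparison, not a decimal one (the decimal 2.16 would be smaller than 2.8).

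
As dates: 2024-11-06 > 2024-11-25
False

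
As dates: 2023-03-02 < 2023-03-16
True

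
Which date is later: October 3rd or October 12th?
October 12th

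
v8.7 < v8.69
True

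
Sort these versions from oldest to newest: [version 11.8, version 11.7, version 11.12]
[version 11.7, version 11.8, version 11.12]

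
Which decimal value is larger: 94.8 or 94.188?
94.8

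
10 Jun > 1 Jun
True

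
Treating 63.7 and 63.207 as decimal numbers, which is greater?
63.7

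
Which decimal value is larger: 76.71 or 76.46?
76.71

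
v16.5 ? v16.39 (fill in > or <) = <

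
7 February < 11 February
True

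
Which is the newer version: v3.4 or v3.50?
v3.50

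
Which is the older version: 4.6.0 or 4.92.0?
4.6.0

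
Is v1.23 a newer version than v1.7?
Yes. Version numbers are compared segment by segment as integers, not as decimals: minor version 23 > 7, so v1.23 > v1.7 (even though the decimal 1.23 < 1.7).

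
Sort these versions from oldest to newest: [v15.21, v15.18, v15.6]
[v15.6, v15.18, v15.21]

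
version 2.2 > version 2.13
False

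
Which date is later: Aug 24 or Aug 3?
Aug 24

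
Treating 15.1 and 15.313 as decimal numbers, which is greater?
15.313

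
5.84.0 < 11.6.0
True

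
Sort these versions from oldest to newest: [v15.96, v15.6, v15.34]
[v15.6, v15.34, v15.96]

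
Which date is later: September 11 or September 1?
September 11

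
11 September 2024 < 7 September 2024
False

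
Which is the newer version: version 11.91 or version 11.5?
version 11.91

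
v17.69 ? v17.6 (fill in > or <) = >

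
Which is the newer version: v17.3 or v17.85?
v17.85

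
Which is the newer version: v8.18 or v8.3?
v8.18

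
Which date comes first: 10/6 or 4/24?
4/24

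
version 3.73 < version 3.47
False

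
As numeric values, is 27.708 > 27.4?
True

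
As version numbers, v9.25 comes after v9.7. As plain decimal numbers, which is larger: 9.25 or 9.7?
9.7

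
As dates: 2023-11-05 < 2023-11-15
True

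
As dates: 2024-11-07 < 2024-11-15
True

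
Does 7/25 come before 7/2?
No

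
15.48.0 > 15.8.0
True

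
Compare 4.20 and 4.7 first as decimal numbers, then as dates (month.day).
As decimals: 4.20 < 4.7. As dates: 4/20 is later than 4/7 (day 20 > day 7).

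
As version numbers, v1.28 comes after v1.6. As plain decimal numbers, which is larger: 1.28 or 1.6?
1.6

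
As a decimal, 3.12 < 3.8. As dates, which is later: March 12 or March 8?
March 12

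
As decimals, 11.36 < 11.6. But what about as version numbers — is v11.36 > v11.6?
True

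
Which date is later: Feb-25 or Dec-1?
Dec-1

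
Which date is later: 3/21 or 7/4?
7/4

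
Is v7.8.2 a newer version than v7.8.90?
No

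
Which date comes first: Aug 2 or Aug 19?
Aug 2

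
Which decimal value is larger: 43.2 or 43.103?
43.2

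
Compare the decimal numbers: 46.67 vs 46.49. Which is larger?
46.67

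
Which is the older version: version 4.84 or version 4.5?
version 4.5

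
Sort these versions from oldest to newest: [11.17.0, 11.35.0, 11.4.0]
[11.4.0, 11.17.0, 11.35.0]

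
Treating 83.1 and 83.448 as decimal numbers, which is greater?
83.448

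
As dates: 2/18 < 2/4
False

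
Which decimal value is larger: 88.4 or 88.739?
88.739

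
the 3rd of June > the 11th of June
False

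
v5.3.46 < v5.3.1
False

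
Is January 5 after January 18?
No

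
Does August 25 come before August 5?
No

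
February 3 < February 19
True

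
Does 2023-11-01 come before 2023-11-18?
Yes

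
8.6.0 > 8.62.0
False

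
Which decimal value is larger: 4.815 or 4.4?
4.815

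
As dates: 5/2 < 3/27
False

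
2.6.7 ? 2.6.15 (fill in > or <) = <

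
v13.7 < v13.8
True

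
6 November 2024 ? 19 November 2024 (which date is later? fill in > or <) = <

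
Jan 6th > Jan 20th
False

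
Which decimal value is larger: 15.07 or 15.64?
15.64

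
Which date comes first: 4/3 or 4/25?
4/3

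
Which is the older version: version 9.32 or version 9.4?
version 9.4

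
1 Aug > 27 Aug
False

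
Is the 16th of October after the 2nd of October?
Yes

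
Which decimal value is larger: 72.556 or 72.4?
72.556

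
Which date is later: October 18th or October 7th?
October 18th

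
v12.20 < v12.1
False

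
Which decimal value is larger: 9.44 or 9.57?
9.57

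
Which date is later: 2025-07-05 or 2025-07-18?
2025-07-18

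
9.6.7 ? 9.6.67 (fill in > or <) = <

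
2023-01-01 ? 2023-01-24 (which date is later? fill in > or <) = <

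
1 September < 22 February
False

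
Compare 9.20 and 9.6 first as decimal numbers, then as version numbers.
As decimals: 9.20 < 9.6. As versions: v9.20 > v9.6 (minor version 20 > 6).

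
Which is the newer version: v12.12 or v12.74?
v12.74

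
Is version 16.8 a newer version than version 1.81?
Yes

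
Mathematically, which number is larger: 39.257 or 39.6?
39.6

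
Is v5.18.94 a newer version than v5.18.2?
Yes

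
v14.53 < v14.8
False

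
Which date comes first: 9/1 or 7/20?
7/20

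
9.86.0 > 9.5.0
True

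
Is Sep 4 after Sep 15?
No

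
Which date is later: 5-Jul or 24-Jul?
24-Jul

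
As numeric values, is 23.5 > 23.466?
True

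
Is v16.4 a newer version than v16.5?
No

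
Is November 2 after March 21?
Yes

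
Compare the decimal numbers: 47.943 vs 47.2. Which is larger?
47.943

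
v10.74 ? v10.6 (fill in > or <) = >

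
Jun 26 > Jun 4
True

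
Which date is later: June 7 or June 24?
June 24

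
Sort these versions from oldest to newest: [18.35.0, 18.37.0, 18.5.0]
[18.5.0, 18.35.0, 18.37.0]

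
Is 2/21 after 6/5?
No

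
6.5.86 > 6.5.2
True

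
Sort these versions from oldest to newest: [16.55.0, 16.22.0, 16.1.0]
[16.1.0, 16.22.0, 16.55.0]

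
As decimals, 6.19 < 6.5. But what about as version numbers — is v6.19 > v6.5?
True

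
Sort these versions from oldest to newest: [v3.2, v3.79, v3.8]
[v3.2, v3.8, v3.79]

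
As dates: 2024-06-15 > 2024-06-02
True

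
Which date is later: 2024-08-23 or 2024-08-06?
2024-08-23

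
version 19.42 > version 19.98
False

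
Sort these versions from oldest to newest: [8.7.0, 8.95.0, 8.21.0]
[8.7.0, 8.21.0, 8.95.0]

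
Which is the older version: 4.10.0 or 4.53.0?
4.10.0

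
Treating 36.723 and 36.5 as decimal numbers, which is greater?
36.723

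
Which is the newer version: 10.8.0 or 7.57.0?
10.8.0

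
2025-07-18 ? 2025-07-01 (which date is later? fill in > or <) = >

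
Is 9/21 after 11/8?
No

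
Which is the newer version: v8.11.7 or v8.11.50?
v8.11.50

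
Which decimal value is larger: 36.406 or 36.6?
36.6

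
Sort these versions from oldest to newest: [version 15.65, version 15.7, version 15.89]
[version 15.7, version 15.65, version 15.89]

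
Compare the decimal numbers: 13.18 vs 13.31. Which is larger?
13.31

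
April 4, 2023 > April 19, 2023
False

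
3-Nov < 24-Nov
True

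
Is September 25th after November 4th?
No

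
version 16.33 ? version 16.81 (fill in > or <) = <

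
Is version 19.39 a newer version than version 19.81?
No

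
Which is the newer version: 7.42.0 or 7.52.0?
7.52.0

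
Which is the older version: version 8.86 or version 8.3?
version 8.3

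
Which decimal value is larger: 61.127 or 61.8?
61.8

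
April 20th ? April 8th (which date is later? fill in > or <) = >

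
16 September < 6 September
False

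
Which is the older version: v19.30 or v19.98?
v19.30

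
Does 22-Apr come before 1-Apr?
No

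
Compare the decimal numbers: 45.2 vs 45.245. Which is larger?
45.245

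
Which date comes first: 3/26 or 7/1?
3/26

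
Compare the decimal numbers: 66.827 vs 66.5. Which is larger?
66.827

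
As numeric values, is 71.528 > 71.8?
False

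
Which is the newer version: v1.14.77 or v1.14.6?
v1.14.77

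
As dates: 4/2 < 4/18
True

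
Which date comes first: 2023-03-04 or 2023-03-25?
2023-03-04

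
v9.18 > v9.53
False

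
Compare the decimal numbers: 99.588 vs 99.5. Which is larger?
99.588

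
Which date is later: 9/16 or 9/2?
9/16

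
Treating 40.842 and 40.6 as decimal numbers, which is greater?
40.842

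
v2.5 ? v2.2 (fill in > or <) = >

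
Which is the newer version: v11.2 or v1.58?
v11.2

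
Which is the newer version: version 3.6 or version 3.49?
version 3.49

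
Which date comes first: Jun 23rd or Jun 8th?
Jun 8th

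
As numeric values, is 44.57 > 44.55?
True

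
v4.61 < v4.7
False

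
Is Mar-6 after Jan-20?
Yes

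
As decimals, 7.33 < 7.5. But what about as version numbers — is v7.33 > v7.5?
True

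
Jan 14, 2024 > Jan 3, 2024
True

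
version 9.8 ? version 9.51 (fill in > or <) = <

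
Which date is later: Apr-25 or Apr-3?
Apr-25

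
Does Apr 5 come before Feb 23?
No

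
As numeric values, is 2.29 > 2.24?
True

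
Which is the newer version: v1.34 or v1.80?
v1.80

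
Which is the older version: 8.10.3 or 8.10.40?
8.10.3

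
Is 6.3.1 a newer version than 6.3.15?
No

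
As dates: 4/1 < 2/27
False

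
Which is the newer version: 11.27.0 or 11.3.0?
11.27.0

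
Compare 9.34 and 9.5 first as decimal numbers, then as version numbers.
As decimals: 9.34 < 9.5. As versions: v9.34 > v9.5 (minor version 34 > 5).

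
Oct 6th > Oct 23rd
False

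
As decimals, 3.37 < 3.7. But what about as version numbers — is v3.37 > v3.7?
True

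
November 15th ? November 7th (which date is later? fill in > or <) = >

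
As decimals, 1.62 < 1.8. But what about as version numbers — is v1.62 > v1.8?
True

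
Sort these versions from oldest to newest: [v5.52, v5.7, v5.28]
[v5.7, v5.28, v5.52]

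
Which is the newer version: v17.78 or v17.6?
v17.78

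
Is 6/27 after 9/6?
No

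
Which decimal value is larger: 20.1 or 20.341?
20.341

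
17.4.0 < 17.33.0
True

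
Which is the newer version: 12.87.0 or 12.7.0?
12.87.0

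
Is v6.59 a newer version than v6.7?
Yes. Version numbers are compared segment by segment as integers, not as decimals: minor version 59 > 7, so v6.59 > v6.7 (even though the decimal 6.59 < 6.7).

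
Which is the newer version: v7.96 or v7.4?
v7.96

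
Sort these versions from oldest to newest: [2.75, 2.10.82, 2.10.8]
[2.10.8, 2.10.82, 2.75]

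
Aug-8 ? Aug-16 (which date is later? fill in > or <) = <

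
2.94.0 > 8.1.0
False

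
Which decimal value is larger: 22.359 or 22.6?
22.6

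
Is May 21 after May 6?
Yes. Day 21 comes after day 6 in May — this is a date comparison, not a decimal one (the decimal 5.21 would be smaller than 5.6).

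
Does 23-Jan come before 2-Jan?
No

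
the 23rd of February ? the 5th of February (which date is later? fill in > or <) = >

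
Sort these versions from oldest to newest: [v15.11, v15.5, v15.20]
[v15.5, v15.11, v15.20]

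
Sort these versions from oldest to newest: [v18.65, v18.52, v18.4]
[v18.4, v18.52, v18.65]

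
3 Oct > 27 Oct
False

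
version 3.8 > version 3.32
False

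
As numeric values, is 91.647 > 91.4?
True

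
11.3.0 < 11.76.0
True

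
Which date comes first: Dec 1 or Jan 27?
Jan 27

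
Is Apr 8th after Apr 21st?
No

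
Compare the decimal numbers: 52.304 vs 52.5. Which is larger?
52.5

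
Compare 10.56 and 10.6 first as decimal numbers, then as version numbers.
As decimals: 10.56 < 10.6. As versions: v10.56 > v10.6 (minor version 56 > 6).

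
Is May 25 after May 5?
Yes. Day 25 comes after day 5 in May — this is a date comparison, not a decimal one (the decimal 5.25 would be smaller than 5.5).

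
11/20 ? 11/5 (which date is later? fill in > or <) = >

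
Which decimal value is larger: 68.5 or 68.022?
68.5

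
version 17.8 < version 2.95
False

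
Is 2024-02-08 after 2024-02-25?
No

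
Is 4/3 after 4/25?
No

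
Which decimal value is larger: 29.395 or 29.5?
29.5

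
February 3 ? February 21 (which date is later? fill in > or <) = <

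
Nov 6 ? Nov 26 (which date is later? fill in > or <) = <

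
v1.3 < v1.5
True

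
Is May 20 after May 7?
Yes. Day 20 comes after day 7 in May — this is a date comparison, not a decimal one (the decimal 5.20 would be smaller than 5.7).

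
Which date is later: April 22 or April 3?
April 22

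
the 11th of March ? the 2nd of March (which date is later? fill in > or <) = >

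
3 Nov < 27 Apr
False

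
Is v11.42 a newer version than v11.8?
Yes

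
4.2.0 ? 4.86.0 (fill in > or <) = <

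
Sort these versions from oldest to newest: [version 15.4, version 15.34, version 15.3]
[version 15.3, version 15.4, version 15.34]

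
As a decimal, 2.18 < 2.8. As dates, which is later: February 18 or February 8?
February 18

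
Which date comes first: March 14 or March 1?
March 1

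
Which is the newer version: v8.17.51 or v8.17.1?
v8.17.51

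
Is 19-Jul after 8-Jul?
Yes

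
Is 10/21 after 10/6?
Yes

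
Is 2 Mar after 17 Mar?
No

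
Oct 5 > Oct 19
False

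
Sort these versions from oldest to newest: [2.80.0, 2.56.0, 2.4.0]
[2.4.0, 2.56.0, 2.80.0]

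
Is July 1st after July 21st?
No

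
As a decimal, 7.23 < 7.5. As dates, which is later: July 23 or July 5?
July 23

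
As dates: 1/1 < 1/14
True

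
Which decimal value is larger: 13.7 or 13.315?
13.7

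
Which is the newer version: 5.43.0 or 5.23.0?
5.43.0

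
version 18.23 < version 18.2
False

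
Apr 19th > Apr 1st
True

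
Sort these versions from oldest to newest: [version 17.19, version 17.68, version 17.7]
[version 17.7, version 17.19, version 17.68]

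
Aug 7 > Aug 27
False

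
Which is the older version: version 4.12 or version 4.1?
version 4.1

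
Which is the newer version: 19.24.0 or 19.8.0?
19.24.0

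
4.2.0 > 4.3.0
False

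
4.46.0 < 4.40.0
False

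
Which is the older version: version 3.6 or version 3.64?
version 3.6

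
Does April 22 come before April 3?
No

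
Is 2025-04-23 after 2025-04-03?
Yes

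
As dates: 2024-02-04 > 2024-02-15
False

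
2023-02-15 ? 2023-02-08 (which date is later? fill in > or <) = >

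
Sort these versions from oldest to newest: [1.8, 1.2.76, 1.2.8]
[1.2.8, 1.2.76, 1.8]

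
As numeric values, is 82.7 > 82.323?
True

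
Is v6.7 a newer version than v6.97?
No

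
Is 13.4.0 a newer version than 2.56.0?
Yes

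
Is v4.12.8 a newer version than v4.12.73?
No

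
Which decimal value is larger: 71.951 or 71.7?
71.951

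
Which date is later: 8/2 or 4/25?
8/2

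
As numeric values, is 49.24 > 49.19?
True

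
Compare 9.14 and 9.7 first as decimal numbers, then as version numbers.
As decimals: 9.14 < 9.7. As versions: v9.14 > v9.7 (minor version 14 > 7).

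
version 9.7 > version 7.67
True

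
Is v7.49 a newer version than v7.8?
Yes. Version numbers are compared segment by segment as integers, not as decimals: minor version 49 > 8, so v7.49 > v7.8 (even though the decimal 7.49 < 7.8).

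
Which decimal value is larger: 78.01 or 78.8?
78.8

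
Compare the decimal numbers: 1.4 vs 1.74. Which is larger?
1.74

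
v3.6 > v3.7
False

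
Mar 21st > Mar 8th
True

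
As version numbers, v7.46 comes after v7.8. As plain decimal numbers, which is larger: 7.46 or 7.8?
7.8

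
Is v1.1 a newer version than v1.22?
No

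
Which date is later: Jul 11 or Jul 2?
Jul 11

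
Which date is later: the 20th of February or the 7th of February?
the 20th of February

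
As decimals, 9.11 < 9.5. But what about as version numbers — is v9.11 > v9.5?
True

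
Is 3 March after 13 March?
No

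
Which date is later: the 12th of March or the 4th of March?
the 12th of March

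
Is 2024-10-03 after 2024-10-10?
No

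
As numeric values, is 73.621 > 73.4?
True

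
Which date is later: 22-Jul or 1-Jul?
22-Jul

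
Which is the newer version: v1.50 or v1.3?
v1.50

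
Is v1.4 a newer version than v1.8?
No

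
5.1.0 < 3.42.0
False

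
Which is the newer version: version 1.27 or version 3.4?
version 3.4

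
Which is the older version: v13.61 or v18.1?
v13.61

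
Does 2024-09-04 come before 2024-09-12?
Yes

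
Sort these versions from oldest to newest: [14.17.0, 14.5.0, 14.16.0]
[14.5.0, 14.16.0, 14.17.0]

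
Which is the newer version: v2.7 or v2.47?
v2.47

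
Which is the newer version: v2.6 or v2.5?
v2.6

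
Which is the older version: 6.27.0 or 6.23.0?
6.23.0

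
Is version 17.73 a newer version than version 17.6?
Yes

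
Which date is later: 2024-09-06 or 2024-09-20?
2024-09-20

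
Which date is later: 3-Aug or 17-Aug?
17-Aug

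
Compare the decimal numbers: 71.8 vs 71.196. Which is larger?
71.8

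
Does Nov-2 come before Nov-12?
Yes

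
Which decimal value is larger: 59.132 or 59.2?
59.2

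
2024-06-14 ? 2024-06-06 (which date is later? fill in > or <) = >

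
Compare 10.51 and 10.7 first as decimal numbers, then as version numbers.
As decimals: 10.51 < 10.7. As versions: v10.51 > v10.7 (minor version 51 > 7).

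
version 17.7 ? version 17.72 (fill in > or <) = <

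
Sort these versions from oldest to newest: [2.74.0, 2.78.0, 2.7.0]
[2.7.0, 2.74.0, 2.78.0]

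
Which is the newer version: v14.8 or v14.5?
v14.8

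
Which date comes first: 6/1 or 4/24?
4/24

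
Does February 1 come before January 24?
No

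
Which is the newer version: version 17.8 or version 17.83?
version 17.83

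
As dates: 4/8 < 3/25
False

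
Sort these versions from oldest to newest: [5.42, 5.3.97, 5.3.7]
[5.3.7, 5.3.97, 5.42]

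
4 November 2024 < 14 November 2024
True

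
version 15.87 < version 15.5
False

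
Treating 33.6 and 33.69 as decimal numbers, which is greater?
33.69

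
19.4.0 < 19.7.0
True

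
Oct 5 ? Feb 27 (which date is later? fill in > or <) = >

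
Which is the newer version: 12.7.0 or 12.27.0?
12.27.0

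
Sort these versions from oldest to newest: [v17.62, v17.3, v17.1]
[v17.1, v17.3, v17.62]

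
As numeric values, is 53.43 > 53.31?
True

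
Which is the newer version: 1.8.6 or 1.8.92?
1.8.92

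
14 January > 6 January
True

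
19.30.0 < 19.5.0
False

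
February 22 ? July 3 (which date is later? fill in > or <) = <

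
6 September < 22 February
False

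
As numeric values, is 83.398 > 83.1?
True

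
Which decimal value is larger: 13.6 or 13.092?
13.6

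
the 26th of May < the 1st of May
False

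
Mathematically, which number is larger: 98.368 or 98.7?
98.7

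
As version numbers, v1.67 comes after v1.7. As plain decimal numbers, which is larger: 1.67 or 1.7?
1.7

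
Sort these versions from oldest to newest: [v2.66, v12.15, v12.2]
[v2.66, v12.2, v12.15]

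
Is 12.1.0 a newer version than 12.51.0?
No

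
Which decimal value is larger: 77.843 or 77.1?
77.843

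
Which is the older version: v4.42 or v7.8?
v4.42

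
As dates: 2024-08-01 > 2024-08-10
False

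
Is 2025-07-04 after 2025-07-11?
No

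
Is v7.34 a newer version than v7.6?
Yes. Version numbers are compared segment by segment as integers, not as decimals: minor version 34 > 6, so v7.34 > v7.6 (even though the decimal 7.34 < 7.6).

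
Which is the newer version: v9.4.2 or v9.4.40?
v9.4.40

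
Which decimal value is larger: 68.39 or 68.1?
68.39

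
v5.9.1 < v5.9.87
True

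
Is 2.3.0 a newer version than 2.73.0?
No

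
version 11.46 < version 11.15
False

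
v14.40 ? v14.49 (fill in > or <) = <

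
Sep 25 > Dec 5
False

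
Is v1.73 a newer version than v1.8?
Yes. Version numbers are compared segment by segment as integers, not as decimals: minor version 73 > 8, so v1.73 > v1.8 (even though the decimal 1.73 < 1.8).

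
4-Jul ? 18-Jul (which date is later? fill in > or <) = <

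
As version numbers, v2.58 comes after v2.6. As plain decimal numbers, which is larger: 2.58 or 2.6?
2.6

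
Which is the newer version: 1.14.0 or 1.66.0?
1.66.0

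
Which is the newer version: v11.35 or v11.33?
v11.35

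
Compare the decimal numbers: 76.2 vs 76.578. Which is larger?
76.578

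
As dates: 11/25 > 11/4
True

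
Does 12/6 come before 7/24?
No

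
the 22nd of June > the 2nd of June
True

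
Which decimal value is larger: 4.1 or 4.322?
4.322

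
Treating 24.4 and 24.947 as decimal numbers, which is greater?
24.947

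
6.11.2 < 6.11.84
True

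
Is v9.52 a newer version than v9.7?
Yes. Version numbers are compared segment by segment as integers, not as decimals: minor version 52 > 7, so v9.52 > v9.7 (even though the decimal 9.52 < 9.7).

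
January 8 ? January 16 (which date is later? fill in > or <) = <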